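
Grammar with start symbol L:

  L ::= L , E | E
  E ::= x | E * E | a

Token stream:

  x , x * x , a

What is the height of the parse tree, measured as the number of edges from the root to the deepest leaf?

4

[L [L [L [E x]] , [E [E x] * [E x]]] , [E a]]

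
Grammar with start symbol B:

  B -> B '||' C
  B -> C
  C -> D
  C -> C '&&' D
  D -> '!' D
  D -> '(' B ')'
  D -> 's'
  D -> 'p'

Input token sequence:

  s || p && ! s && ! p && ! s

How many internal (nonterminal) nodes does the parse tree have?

[B [B [C [D s]]] || [C [C [C [C [D p]] && [D ! [D s]]] && [D ! [D p]]] && [D ! [D s]]]]

15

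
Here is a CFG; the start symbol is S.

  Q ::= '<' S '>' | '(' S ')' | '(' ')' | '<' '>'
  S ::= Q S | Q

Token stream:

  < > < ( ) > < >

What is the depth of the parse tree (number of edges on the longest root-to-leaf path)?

[S [Q < >] [S [Q < [S [Q ( )]] >] [S [Q < >]]]]

5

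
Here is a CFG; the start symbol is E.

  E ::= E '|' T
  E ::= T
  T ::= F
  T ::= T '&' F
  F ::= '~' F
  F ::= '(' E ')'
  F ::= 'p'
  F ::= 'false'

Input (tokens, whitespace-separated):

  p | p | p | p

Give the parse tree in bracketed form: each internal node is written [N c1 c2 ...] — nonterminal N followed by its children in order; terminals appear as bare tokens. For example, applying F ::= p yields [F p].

[E [E [E [E [T [F p]]] | [T [F p]]] | [T [F p]]] | [T [F p]]]

E
E | T
E | T | T
E | T | T | T
T | T | T | T
F | T | T | T
p | T | T | T
p | F | T | T
p | p | T | T
p | p | F | T
p | p | p | T
p | p | p | F
p | p | p | p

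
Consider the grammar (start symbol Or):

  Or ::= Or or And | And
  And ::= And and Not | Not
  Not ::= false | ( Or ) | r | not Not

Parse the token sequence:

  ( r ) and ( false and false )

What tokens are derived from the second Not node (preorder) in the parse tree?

[Or [And [And [Not ( [Or [And [Not r]]] )]] and [Not ( [Or [And [And [Not false]] and [Not false]]] )]]]

r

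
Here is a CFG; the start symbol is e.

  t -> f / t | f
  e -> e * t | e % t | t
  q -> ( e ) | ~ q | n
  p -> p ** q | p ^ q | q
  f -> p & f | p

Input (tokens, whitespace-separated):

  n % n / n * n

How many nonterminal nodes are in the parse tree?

[e [e [e [t [f [p [q n]]]]] % [t [f [p [q n]]] / [t [f [p [q n]]]]]] * [t [f [p [q n]]]]]

19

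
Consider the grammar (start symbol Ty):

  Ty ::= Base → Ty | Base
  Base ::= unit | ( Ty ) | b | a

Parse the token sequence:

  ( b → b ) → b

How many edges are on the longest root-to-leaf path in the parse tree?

5

[Ty [Base ( [Ty [Base b] → [Ty [Base b]]] )] → [Ty [Base b]]]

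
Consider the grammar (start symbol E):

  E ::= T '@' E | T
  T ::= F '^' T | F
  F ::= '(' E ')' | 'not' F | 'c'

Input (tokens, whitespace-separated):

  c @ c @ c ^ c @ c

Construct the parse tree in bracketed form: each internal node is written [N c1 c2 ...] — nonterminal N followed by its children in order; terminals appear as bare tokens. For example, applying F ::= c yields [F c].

[E [T [F c]] @ [E [T [F c]] @ [E [T [F c] ^ [T [F c]]] @ [E [T [F c]]]]]]

E
T @ E
F @ E
c @ E
c @ T @ E
c @ F @ E
c @ c @ E
c @ c @ T @ E
c @ c @ F ^ T @ E
c @ c @ c ^ T @ E
c @ c @ c ^ F @ E
c @ c @ c ^ c @ E
c @ c @ c ^ c @ T
c @ c @ c ^ c @ F
c @ c @ c ^ c @ c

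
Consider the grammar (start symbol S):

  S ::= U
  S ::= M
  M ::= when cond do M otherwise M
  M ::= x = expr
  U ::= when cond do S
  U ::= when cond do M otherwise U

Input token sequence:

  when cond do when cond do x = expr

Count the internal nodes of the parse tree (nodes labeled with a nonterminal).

6

[S [U when cond do [S [U when cond do [S [M x = expr]]]]]]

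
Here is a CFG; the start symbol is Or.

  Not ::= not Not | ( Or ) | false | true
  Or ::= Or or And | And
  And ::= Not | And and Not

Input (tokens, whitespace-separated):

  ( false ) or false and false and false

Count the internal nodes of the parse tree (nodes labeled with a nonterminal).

13

[Or [Or [And [Not ( [Or [And [Not false]]] )]]] or [And [And [And [Not false]] and [Not false]] and [Not false]]]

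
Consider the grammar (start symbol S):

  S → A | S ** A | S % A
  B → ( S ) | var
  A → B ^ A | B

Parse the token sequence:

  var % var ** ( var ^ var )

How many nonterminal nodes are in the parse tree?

[S [S [S [A [B var]]] % [A [B var]]] ** [A [B ( [S [A [B var] ^ [A [B var]]]] )]]]

14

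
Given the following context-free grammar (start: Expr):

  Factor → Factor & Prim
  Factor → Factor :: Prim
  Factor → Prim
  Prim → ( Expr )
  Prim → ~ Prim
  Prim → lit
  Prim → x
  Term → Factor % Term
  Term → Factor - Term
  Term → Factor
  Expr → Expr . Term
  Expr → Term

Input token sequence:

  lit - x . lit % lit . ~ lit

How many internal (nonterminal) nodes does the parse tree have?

19

[Expr [Expr [Expr [Term [Factor [Prim lit]] - [Term [Factor [Prim x]]]]] . [Term [Factor [Prim lit]] % [Term [Factor [Prim lit]]]]] . [Term [Factor [Prim ~ [Prim lit]]]]]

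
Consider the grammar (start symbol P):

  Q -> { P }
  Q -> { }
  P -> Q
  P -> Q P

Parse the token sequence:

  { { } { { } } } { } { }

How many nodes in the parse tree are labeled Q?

6

[P [Q { [P [Q { }] [P [Q { [P [Q { }]] }]]] }] [P [Q { }] [P [Q { }]]]]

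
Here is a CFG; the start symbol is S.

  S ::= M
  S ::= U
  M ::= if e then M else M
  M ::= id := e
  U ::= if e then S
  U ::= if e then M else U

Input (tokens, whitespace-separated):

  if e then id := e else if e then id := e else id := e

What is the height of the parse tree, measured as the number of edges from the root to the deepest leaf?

[S [M if e then [M id := e] else [M if e then [M id := e] else [M id := e]]]]

4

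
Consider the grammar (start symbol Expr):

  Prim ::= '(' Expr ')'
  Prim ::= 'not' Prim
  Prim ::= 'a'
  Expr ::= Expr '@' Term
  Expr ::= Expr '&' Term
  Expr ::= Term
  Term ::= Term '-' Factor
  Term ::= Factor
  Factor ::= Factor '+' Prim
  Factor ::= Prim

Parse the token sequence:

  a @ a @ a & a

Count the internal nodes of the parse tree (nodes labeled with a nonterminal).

16

[Expr [Expr [Expr [Expr [Term [Factor [Prim a]]]] @ [Term [Factor [Prim a]]]] @ [Term [Factor [Prim a]]]] & [Term [Factor [Prim a]]]]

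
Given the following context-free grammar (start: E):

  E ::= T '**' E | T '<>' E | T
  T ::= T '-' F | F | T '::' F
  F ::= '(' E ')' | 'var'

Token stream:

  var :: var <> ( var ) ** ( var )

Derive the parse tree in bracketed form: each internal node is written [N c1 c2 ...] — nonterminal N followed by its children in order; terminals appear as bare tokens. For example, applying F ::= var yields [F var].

[E [T [T [F var]] :: [F var]] <> [E [T [F ( [E [T [F var]]] )]] ** [E [T [F ( [E [T [F var]]] )]]]]]

E
T <> E
T :: F <> E
F :: F <> E
var :: F <> E
var :: var <> E
var :: var <> T ** E
var :: var <> F ** E
var :: var <> ( E ) ** E
var :: var <> ( T ) ** E
var :: var <> ( F ) ** E
var :: var <> ( var ) ** E
var :: var <> ( var ) ** T
var :: var <> ( var ) ** F
var :: var <> ( var ) ** ( E )
var :: var <> ( var ) ** ( T )
var :: var <> ( var ) ** ( F )
var :: var <> ( var ) ** ( var )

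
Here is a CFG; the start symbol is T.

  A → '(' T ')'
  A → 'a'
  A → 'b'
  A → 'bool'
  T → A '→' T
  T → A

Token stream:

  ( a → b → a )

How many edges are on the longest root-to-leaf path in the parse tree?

6

[T [A ( [T [A a] → [T [A b] → [T [A a]]]] )]]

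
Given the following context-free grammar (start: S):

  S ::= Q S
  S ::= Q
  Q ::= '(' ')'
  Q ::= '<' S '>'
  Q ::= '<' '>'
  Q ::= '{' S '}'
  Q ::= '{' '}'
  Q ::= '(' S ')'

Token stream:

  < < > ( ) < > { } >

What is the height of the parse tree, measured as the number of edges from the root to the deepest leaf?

[S [Q < [S [Q < >] [S [Q ( )] [S [Q < >] [S [Q { }]]]]] >]]

7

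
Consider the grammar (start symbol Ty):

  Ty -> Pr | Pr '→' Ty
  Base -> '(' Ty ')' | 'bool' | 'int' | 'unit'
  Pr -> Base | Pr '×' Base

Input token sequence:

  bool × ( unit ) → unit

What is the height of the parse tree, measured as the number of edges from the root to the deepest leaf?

6

[Ty [Pr [Pr [Base bool]] × [Base ( [Ty [Pr [Base unit]]] )]] → [Ty [Pr [Base unit]]]]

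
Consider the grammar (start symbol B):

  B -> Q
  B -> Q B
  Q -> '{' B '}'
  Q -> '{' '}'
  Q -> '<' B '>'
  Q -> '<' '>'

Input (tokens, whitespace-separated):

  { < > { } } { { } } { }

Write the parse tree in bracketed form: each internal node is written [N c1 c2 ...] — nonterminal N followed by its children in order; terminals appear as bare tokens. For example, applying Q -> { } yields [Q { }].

B
Q B
{ B } B
{ Q B } B
{ < > B } B
{ < > Q } B
{ < > { } } B
{ < > { } } Q B
{ < > { } } { B } B
{ < > { } } { Q } B
{ < > { } } { { } } B
{ < > { } } { { } } Q
{ < > { } } { { } } { }

[B [Q { [B [Q < >] [B [Q { }]]] }] [B [Q { [B [Q { }]] }] [B [Q { }]]]]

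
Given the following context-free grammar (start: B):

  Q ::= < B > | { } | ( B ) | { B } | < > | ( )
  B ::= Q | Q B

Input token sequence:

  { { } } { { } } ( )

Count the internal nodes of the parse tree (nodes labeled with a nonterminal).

10

[B [Q { [B [Q { }]] }] [B [Q { [B [Q { }]] }] [B [Q ( )]]]]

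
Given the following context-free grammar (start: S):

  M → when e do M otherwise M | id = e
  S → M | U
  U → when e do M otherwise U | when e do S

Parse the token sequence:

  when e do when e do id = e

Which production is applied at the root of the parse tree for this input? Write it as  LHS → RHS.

[S [U when e do [S [U when e do [S [M id = e]]]]]]

S → U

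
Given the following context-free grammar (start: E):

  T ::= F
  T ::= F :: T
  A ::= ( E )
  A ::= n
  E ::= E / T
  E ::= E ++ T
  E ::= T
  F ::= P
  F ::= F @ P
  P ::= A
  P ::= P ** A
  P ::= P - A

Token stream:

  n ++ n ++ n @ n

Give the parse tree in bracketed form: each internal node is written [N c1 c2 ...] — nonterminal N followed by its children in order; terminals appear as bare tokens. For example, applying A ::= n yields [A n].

E
E ++ T
E ++ T ++ T
T ++ T ++ T
F ++ T ++ T
P ++ T ++ T
A ++ T ++ T
n ++ T ++ T
n ++ F ++ T
n ++ P ++ T
n ++ A ++ T
n ++ n ++ T
n ++ n ++ F
n ++ n ++ F @ P
n ++ n ++ P @ P
n ++ n ++ A @ P
n ++ n ++ n @ P
n ++ n ++ n @ A
n ++ n ++ n @ n

[E [E [E [T [F [P [A n]]]]] ++ [T [F [P [A n]]]]] ++ [T [F [F [P [A n]]] @ [P [A n]]]]]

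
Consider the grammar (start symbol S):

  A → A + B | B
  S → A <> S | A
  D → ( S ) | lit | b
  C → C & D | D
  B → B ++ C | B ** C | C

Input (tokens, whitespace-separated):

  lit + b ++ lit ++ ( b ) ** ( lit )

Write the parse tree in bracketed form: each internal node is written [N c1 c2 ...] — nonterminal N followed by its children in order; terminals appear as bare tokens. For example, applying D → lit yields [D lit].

[S [A [A [B [C [D lit]]]] + [B [B [B [B [C [D b]]] ++ [C [D lit]]] ++ [C [D ( [S [A [B [C [D b]]]]] )]]] ** [C [D ( [S [A [B [C [D lit]]]]] )]]]]]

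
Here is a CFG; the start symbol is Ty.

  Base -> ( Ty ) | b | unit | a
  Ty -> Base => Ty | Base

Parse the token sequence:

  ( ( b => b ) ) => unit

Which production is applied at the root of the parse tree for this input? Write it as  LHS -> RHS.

[Ty [Base ( [Ty [Base ( [Ty [Base b] => [Ty [Base b]]] )]] )] => [Ty [Base unit]]]

Ty -> Base => Ty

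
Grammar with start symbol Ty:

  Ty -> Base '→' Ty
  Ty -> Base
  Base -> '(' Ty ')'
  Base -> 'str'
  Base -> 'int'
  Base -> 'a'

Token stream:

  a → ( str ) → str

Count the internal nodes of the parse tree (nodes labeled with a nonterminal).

[Ty [Base a] → [Ty [Base ( [Ty [Base str]] )] → [Ty [Base str]]]]

8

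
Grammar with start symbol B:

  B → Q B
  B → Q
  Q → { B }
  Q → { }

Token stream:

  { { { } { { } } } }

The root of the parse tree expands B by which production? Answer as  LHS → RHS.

B → Q

[B [Q { [B [Q { [B [Q { }] [B [Q { [B [Q { }]] }]]] }]] }]]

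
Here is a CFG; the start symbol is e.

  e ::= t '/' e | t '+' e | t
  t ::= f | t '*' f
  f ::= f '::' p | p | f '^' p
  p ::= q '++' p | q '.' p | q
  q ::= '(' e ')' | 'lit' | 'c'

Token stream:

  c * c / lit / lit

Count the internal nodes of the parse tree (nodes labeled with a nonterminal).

19

[e [t [t [f [p [q c]]]] * [f [p [q c]]]] / [e [t [f [p [q lit]]]] / [e [t [f [p [q lit]]]]]]]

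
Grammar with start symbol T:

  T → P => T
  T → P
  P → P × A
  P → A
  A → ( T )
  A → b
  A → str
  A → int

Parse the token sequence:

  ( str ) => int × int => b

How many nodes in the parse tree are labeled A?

[T [P [A ( [T [P [A str]]] )]] => [T [P [P [A int]] × [A int]] => [T [P [A b]]]]]

5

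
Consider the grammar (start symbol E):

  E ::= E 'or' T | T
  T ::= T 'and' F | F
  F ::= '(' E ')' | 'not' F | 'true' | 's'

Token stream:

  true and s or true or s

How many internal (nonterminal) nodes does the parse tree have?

11

[E [E [E [T [T [F true]] and [F s]]] or [T [F true]]] or [T [F s]]]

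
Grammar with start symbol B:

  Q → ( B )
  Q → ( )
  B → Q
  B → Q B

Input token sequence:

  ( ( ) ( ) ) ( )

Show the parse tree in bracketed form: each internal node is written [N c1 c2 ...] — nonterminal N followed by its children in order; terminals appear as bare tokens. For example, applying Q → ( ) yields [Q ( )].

[B [Q ( [B [Q ( )] [B [Q ( )]]] )] [B [Q ( )]]]

B
Q B
( B ) B
( Q B ) B
( ( ) B ) B
( ( ) Q ) B
( ( ) ( ) ) B
( ( ) ( ) ) Q
( ( ) ( ) ) ( )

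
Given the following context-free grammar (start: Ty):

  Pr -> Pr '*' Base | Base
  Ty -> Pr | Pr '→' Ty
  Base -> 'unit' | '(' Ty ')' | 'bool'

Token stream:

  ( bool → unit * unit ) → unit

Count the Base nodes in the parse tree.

[Ty [Pr [Base ( [Ty [Pr [Base bool]] → [Ty [Pr [Pr [Base unit]] * [Base unit]]]] )]] → [Ty [Pr [Base unit]]]]

5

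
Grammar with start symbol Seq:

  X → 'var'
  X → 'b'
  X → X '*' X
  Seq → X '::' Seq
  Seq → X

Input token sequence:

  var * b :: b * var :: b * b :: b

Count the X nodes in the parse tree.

10

[Seq [X [X var] * [X b]] :: [Seq [X [X b] * [X var]] :: [Seq [X [X b] * [X b]] :: [Seq [X b]]]]]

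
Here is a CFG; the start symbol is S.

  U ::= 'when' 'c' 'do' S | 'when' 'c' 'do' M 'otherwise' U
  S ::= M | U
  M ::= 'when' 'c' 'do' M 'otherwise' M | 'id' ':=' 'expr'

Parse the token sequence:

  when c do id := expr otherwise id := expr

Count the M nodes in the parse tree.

3

[S [M when c do [M id := expr] otherwise [M id := expr]]]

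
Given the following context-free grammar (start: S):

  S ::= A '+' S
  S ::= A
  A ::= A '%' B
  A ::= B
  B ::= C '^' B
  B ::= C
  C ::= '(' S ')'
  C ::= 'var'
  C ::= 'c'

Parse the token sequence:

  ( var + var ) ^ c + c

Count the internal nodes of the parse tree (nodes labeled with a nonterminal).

18

[S [A [B [C ( [S [A [B [C var]]] + [S [A [B [C var]]]]] )] ^ [B [C c]]]] + [S [A [B [C c]]]]]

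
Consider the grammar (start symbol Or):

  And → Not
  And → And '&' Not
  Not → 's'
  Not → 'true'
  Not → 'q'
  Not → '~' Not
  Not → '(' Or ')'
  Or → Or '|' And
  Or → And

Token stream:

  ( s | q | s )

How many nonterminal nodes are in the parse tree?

[Or [And [Not ( [Or [Or [Or [And [Not s]]] | [And [Not q]]] | [And [Not s]]] )]]]

12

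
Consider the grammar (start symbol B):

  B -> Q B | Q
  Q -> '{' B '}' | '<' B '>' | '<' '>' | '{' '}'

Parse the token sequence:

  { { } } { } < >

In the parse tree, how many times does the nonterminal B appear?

[B [Q { [B [Q { }]] }] [B [Q { }] [B [Q < >]]]]

4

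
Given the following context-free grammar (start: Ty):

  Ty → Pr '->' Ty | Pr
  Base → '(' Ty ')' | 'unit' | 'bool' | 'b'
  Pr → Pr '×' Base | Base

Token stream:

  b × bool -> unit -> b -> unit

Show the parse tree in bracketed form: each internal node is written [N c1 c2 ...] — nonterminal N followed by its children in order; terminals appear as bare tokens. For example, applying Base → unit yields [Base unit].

Ty
Pr -> Ty
Pr × Base -> Ty
Base × Base -> Ty
b × Base -> Ty
b × bool -> Ty
b × bool -> Pr -> Ty
b × bool -> Base -> Ty
b × bool -> unit -> Ty
b × bool -> unit -> Pr -> Ty
b × bool -> unit -> Base -> Ty
b × bool -> unit -> b -> Ty
b × bool -> unit -> b -> Pr
b × bool -> unit -> b -> Base
b × bool -> unit -> b -> unit

[Ty [Pr [Pr [Base b]] × [Base bool]] -> [Ty [Pr [Base unit]] -> [Ty [Pr [Base b]] -> [Ty [Pr [Base unit]]]]]]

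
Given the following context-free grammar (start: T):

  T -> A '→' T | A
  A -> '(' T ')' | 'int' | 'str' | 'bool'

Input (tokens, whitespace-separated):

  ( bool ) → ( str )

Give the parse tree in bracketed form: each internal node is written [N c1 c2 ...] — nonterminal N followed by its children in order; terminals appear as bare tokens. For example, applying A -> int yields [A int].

T
A → T
( T ) → T
( A ) → T
( bool ) → T
( bool ) → A
( bool ) → ( T )
( bool ) → ( A )
( bool ) → ( str )

[T [A ( [T [A bool]] )] → [T [A ( [T [A str]] )]]]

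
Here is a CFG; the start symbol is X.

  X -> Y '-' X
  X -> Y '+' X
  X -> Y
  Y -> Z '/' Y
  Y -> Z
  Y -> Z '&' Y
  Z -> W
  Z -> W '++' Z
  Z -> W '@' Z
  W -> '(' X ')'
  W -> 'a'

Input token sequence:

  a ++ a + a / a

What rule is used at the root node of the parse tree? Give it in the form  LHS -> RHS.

X -> Y '+' X

[X [Y [Z [W a] ++ [Z [W a]]]] + [X [Y [Z [W a]] / [Y [Z [W a]]]]]]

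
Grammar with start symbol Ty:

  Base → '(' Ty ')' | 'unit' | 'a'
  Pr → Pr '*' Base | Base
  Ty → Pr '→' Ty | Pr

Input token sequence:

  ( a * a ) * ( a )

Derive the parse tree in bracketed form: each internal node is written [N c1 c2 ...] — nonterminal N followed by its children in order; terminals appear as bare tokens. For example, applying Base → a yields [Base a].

Ty
Pr
Pr * Base
Base * Base
( Ty ) * Base
( Pr ) * Base
( Pr * Base ) * Base
( Base * Base ) * Base
( a * Base ) * Base
( a * a ) * Base
( a * a ) * ( Ty )
( a * a ) * ( Pr )
( a * a ) * ( Base )
( a * a ) * ( a )

[Ty [Pr [Pr [Base ( [Ty [Pr [Pr [Base a]] * [Base a]]] )]] * [Base ( [Ty [Pr [Base a]]] )]]]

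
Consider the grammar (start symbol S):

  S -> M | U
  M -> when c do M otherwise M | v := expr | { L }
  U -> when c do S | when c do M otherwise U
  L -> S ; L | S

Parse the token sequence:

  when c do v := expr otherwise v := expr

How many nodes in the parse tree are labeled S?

1

[S [M when c do [M v := expr] otherwise [M v := expr]]]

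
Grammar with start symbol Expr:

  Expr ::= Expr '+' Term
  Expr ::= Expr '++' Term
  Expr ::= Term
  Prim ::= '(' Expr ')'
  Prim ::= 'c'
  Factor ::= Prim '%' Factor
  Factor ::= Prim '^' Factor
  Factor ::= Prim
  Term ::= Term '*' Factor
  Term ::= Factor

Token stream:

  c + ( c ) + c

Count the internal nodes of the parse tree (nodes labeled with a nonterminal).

[Expr [Expr [Expr [Term [Factor [Prim c]]]] + [Term [Factor [Prim ( [Expr [Term [Factor [Prim c]]]] )]]]] + [Term [Factor [Prim c]]]]

16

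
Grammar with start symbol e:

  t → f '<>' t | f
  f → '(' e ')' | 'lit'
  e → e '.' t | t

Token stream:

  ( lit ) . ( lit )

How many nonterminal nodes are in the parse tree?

12

[e [e [t [f ( [e [t [f lit]]] )]]] . [t [f ( [e [t [f lit]]] )]]]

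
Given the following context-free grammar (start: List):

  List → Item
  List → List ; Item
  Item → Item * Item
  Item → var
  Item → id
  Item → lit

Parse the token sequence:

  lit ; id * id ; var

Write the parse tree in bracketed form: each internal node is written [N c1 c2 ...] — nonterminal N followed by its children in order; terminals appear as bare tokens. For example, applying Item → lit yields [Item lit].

[List [List [List [Item lit]] ; [Item [Item id] * [Item id]]] ; [Item var]]

List
List ; Item
List ; Item ; Item
Item ; Item ; Item
lit ; Item ; Item
lit ; Item * Item ; Item
lit ; id * Item ; Item
lit ; id * id ; Item
lit ; id * id ; var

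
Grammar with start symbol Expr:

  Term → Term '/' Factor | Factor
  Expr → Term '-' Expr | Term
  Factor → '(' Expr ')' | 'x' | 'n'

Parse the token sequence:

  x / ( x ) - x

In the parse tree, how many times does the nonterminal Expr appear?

3

[Expr [Term [Term [Factor x]] / [Factor ( [Expr [Term [Factor x]]] )]] - [Expr [Term [Factor x]]]]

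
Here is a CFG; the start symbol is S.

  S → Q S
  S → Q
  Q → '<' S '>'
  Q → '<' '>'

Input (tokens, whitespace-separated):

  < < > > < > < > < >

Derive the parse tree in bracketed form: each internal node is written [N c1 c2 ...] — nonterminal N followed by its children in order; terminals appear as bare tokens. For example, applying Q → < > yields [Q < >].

[S [Q < [S [Q < >]] >] [S [Q < >] [S [Q < >] [S [Q < >]]]]]

S
Q S
< S > S
< Q > S
< < > > S
< < > > Q S
< < > > < > S
< < > > < > Q S
< < > > < > < > S
< < > > < > < > Q
< < > > < > < > < >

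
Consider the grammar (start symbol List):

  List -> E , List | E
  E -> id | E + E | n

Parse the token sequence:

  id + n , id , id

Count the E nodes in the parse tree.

[List [E [E id] + [E n]] , [List [E id] , [List [E id]]]]

5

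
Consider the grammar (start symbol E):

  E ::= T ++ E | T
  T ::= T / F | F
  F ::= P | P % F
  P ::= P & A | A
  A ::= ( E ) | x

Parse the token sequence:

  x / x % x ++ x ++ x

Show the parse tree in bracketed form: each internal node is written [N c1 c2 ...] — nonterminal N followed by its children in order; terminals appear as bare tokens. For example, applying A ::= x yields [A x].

E
T ++ E
T / F ++ E
F / F ++ E
P / F ++ E
A / F ++ E
x / F ++ E
x / P % F ++ E
x / A % F ++ E
x / x % F ++ E
x / x % P ++ E
x / x % A ++ E
x / x % x ++ E
x / x % x ++ T ++ E
x / x % x ++ F ++ E
x / x % x ++ P ++ E
x / x % x ++ A ++ E
x / x % x ++ x ++ E
x / x % x ++ x ++ T
x / x % x ++ x ++ F
x / x % x ++ x ++ P
x / x % x ++ x ++ A
x / x % x ++ x ++ x

[E [T [T [F [P [A x]]]] / [F [P [A x]] % [F [P [A x]]]]] ++ [E [T [F [P [A x]]]] ++ [E [T [F [P [A x]]]]]]]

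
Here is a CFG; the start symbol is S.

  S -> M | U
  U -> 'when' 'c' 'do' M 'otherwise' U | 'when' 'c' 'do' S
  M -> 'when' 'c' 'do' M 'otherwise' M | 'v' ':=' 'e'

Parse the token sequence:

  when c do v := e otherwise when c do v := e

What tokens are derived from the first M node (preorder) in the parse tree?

[S [U when c do [M v := e] otherwise [U when c do [S [M v := e]]]]]

v := e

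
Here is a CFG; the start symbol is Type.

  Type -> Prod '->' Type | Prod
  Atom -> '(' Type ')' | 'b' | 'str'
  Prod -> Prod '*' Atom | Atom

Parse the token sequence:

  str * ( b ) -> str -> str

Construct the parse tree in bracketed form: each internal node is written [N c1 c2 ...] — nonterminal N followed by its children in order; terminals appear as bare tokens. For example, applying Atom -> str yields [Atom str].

Type
Prod -> Type
Prod * Atom -> Type
Atom * Atom -> Type
str * Atom -> Type
str * ( Type ) -> Type
str * ( Prod ) -> Type
str * ( Atom ) -> Type
str * ( b ) -> Type
str * ( b ) -> Prod -> Type
str * ( b ) -> Atom -> Type
str * ( b ) -> str -> Type
str * ( b ) -> str -> Prod
str * ( b ) -> str -> Atom
str * ( b ) -> str -> str

[Type [Prod [Prod [Atom str]] * [Atom ( [Type [Prod [Atom b]]] )]] -> [Type [Prod [Atom str]] -> [Type [Prod [Atom str]]]]]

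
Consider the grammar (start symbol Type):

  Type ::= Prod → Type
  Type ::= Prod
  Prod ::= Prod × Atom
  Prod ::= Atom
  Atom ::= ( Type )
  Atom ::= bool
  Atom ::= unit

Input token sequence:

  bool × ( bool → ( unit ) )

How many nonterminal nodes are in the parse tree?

14

[Type [Prod [Prod [Atom bool]] × [Atom ( [Type [Prod [Atom bool]] → [Type [Prod [Atom ( [Type [Prod [Atom unit]]] )]]]] )]]]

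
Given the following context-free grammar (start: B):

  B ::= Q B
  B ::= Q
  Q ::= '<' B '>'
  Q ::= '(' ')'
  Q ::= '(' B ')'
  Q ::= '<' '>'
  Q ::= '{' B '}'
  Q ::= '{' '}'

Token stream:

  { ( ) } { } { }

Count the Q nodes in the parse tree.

4

[B [Q { [B [Q ( )]] }] [B [Q { }] [B [Q { }]]]]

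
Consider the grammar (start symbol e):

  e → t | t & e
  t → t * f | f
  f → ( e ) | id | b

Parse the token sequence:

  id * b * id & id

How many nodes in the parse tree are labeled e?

[e [t [t [t [f id]] * [f b]] * [f id]] & [e [t [f id]]]]

2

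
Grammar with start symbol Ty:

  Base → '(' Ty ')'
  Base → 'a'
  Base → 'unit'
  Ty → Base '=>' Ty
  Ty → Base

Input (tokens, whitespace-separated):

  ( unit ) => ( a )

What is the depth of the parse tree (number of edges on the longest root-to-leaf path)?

5

[Ty [Base ( [Ty [Base unit]] )] => [Ty [Base ( [Ty [Base a]] )]]]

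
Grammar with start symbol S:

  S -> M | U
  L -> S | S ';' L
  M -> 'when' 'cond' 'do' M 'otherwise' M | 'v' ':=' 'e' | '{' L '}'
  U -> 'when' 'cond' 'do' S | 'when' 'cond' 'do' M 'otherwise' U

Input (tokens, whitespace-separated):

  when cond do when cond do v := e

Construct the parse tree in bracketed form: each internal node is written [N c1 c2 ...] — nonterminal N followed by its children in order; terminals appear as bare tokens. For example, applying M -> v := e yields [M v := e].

S
U
when cond do S
when cond do U
when cond do when cond do S
when cond do when cond do M
when cond do when cond do v := e

[S [U when cond do [S [U when cond do [S [M v := e]]]]]]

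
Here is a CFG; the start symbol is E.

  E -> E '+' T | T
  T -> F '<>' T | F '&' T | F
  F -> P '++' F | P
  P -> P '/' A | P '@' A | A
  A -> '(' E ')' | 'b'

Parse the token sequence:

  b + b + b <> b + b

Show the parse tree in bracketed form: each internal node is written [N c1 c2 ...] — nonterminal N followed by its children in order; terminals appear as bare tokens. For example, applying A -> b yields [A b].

[E [E [E [E [T [F [P [A b]]]]] + [T [F [P [A b]]]]] + [T [F [P [A b]]] <> [T [F [P [A b]]]]]] + [T [F [P [A b]]]]]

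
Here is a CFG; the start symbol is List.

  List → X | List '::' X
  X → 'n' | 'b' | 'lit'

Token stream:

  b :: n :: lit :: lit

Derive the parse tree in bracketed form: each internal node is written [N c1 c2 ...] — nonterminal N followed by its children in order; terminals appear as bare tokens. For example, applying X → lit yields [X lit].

[List [List [List [List [X b]] :: [X n]] :: [X lit]] :: [X lit]]

List
List :: X
List :: X :: X
List :: X :: X :: X
X :: X :: X :: X
b :: X :: X :: X
b :: n :: X :: X
b :: n :: lit :: X
b :: n :: lit :: lit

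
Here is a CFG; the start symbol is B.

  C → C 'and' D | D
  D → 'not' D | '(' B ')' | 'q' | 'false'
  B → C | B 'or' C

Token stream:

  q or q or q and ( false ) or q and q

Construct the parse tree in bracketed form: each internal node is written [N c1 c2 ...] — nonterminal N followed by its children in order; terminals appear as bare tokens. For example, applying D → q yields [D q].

B
B or C
B or C or C
B or C or C or C
C or C or C or C
D or C or C or C
q or C or C or C
q or D or C or C
q or q or C or C
q or q or C and D or C
q or q or D and D or C
q or q or q and D or C
q or q or q and ( B ) or C
q or q or q and ( C ) or C
q or q or q and ( D ) or C
q or q or q and ( false ) or C
q or q or q and ( false ) or C and D
q or q or q and ( false ) or D and D
q or q or q and ( false ) or q and D
q or q or q and ( false ) or q and q

[B [B [B [B [C [D q]]] or [C [D q]]] or [C [C [D q]] and [D ( [B [C [D false]]] )]]] or [C [C [D q]] and [D q]]]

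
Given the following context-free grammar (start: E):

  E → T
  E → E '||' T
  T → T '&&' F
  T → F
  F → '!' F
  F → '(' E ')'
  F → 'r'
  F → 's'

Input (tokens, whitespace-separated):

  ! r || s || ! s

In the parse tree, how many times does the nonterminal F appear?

[E [E [E [T [F ! [F r]]]] || [T [F s]]] || [T [F ! [F s]]]]

5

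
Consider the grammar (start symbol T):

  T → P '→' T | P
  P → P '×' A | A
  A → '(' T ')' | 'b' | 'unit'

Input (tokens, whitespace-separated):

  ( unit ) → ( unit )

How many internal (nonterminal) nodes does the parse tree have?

[T [P [A ( [T [P [A unit]]] )]] → [T [P [A ( [T [P [A unit]]] )]]]]

12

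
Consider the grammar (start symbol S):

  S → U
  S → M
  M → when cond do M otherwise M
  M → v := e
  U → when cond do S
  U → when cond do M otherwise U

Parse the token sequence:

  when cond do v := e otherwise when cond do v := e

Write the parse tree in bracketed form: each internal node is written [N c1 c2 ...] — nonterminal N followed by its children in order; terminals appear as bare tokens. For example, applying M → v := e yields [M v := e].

S
U
when cond do M otherwise U
when cond do v := e otherwise U
when cond do v := e otherwise when cond do S
when cond do v := e otherwise when cond do M
when cond do v := e otherwise when cond do v := e

[S [U when cond do [M v := e] otherwise [U when cond do [S [M v := e]]]]]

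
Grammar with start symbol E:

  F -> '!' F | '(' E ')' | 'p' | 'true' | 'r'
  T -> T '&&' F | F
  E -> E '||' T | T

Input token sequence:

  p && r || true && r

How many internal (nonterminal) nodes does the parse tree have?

10

[E [E [T [T [F p]] && [F r]]] || [T [T [F true]] && [F r]]]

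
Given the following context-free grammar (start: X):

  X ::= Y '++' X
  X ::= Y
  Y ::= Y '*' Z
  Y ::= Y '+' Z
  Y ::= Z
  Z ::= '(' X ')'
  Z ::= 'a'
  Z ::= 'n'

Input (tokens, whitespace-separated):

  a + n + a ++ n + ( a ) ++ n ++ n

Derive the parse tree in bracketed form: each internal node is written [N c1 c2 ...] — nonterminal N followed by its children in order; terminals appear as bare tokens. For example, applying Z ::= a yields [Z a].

[X [Y [Y [Y [Z a]] + [Z n]] + [Z a]] ++ [X [Y [Y [Z n]] + [Z ( [X [Y [Z a]]] )]] ++ [X [Y [Z n]] ++ [X [Y [Z n]]]]]]

X
Y ++ X
Y + Z ++ X
Y + Z + Z ++ X
Z + Z + Z ++ X
a + Z + Z ++ X
a + n + Z ++ X
a + n + a ++ X
a + n + a ++ Y ++ X
a + n + a ++ Y + Z ++ X
a + n + a ++ Z + Z ++ X
a + n + a ++ n + Z ++ X
a + n + a ++ n + ( X ) ++ X
a + n + a ++ n + ( Y ) ++ X
a + n + a ++ n + ( Z ) ++ X
a + n + a ++ n + ( a ) ++ X
a + n + a ++ n + ( a ) ++ Y ++ X
a + n + a ++ n + ( a ) ++ Z ++ X
a + n + a ++ n + ( a ) ++ n ++ X
a + n + a ++ n + ( a ) ++ n ++ Y
a + n + a ++ n + ( a ) ++ n ++ Z
a + n + a ++ n + ( a ) ++ n ++ n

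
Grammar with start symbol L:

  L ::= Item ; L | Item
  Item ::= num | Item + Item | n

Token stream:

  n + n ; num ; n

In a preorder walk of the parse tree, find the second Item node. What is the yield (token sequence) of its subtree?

[L [Item [Item n] + [Item n]] ; [L [Item num] ; [L [Item n]]]]

n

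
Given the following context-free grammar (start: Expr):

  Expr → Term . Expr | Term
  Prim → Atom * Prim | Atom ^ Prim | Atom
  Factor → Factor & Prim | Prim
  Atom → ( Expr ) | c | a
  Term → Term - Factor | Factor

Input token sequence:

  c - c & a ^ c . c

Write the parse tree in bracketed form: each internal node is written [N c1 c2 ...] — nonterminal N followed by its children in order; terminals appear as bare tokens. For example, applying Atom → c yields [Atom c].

Expr
Term . Expr
Term - Factor . Expr
Factor - Factor . Expr
Prim - Factor . Expr
Atom - Factor . Expr
c - Factor . Expr
c - Factor & Prim . Expr
c - Prim & Prim . Expr
c - Atom & Prim . Expr
c - c & Prim . Expr
c - c & Atom ^ Prim . Expr
c - c & a ^ Prim . Expr
c - c & a ^ Atom . Expr
c - c & a ^ c . Expr
c - c & a ^ c . Term
c - c & a ^ c . Factor
c - c & a ^ c . Prim
c - c & a ^ c . Atom
c - c & a ^ c . c

[Expr [Term [Term [Factor [Prim [Atom c]]]] - [Factor [Factor [Prim [Atom c]]] & [Prim [Atom a] ^ [Prim [Atom c]]]]] . [Expr [Term [Factor [Prim [Atom c]]]]]]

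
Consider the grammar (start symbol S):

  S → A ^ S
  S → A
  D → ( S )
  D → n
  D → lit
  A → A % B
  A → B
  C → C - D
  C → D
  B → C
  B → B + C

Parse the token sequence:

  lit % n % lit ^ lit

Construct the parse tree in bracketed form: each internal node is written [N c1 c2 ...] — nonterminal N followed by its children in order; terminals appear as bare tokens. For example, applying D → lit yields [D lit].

[S [A [A [A [B [C [D lit]]]] % [B [C [D n]]]] % [B [C [D lit]]]] ^ [S [A [B [C [D lit]]]]]]

S
A ^ S
A % B ^ S
A % B % B ^ S
B % B % B ^ S
C % B % B ^ S
D % B % B ^ S
lit % B % B ^ S
lit % C % B ^ S
lit % D % B ^ S
lit % n % B ^ S
lit % n % C ^ S
lit % n % D ^ S
lit % n % lit ^ S
lit % n % lit ^ A
lit % n % lit ^ B
lit % n % lit ^ C
lit % n % lit ^ D
lit % n % lit ^ lit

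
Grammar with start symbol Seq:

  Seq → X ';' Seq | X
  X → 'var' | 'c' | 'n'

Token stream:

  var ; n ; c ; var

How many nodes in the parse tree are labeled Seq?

[Seq [X var] ; [Seq [X n] ; [Seq [X c] ; [Seq [X var]]]]]

4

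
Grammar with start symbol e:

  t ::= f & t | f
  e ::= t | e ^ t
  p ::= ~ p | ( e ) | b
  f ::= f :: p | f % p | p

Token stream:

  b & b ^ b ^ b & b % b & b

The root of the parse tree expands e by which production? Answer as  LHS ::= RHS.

e ::= e ^ t

[e [e [e [t [f [p b]] & [t [f [p b]]]]] ^ [t [f [p b]]]] ^ [t [f [p b]] & [t [f [f [p b]] % [p b]] & [t [f [p b]]]]]]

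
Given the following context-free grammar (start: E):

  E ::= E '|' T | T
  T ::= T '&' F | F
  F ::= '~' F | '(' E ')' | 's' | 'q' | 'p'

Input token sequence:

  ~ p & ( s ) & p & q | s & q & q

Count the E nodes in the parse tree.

3

[E [E [T [T [T [T [F ~ [F p]]] & [F ( [E [T [F s]]] )]] & [F p]] & [F q]]] | [T [T [T [F s]] & [F q]] & [F q]]]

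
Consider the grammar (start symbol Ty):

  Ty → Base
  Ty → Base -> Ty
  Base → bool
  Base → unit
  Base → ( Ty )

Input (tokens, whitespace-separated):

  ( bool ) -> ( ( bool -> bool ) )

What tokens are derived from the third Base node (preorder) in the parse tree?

[Ty [Base ( [Ty [Base bool]] )] -> [Ty [Base ( [Ty [Base ( [Ty [Base bool] -> [Ty [Base bool]]] )]] )]]]

( ( bool -> bool ) )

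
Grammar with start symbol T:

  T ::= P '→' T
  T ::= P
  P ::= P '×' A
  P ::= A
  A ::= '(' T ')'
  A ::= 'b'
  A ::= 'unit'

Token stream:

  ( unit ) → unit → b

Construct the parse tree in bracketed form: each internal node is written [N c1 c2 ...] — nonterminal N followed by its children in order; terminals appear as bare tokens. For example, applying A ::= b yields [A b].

T
P → T
A → T
( T ) → T
( P ) → T
( A ) → T
( unit ) → T
( unit ) → P → T
( unit ) → A → T
( unit ) → unit → T
( unit ) → unit → P
( unit ) → unit → A
( unit ) → unit → b

[T [P [A ( [T [P [A unit]]] )]] → [T [P [A unit]] → [T [P [A b]]]]]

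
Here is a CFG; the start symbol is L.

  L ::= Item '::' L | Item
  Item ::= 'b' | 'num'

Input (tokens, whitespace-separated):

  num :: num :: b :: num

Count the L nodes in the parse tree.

4

[L [Item num] :: [L [Item num] :: [L [Item b] :: [L [Item num]]]]]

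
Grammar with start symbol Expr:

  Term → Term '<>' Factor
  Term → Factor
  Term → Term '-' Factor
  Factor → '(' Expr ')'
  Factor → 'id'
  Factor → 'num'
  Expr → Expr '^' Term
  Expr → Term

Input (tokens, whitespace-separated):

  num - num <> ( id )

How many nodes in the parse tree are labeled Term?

[Expr [Term [Term [Term [Factor num]] - [Factor num]] <> [Factor ( [Expr [Term [Factor id]]] )]]]

4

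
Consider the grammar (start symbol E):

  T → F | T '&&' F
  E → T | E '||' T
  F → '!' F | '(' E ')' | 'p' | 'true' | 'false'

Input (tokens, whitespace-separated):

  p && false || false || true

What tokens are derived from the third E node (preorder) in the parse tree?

[E [E [E [T [T [F p]] && [F false]]] || [T [F false]]] || [T [F true]]]

p && false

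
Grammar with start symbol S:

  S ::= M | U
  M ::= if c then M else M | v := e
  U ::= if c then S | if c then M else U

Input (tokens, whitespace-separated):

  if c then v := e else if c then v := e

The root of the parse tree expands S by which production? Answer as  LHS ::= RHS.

S ::= U

[S [U if c then [M v := e] else [U if c then [S [M v := e]]]]]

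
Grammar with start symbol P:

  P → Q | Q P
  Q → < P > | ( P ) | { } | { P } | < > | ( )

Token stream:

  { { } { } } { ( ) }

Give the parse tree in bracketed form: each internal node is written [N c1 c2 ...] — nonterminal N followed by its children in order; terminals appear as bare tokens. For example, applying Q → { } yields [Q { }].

[P [Q { [P [Q { }] [P [Q { }]]] }] [P [Q { [P [Q ( )]] }]]]

P
Q P
{ P } P
{ Q P } P
{ { } P } P
{ { } Q } P
{ { } { } } P
{ { } { } } Q
{ { } { } } { P }
{ { } { } } { Q }
{ { } { } } { ( ) }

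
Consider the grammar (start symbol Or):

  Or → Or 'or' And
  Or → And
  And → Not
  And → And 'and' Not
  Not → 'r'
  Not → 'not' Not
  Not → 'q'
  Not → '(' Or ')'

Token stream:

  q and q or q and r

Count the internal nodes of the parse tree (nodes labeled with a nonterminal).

[Or [Or [And [And [Not q]] and [Not q]]] or [And [And [Not q]] and [Not r]]]

10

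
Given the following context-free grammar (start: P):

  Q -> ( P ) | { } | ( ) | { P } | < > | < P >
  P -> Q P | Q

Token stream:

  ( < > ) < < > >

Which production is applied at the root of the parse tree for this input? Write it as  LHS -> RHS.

[P [Q ( [P [Q < >]] )] [P [Q < [P [Q < >]] >]]]

P -> Q P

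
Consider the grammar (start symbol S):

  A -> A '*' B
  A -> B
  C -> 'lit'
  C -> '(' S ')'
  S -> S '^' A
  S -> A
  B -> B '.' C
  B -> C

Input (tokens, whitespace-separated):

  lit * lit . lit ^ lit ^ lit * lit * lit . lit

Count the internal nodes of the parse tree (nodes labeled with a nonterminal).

25

[S [S [S [A [A [B [C lit]]] * [B [B [C lit]] . [C lit]]]] ^ [A [B [C lit]]]] ^ [A [A [A [B [C lit]]] * [B [C lit]]] * [B [B [C lit]] . [C lit]]]]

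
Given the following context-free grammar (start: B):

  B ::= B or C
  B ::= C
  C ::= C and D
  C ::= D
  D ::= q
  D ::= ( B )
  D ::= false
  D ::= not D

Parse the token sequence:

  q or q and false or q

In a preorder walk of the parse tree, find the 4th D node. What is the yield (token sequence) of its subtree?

q

[B [B [B [C [D q]]] or [C [C [D q]] and [D false]]] or [C [D q]]]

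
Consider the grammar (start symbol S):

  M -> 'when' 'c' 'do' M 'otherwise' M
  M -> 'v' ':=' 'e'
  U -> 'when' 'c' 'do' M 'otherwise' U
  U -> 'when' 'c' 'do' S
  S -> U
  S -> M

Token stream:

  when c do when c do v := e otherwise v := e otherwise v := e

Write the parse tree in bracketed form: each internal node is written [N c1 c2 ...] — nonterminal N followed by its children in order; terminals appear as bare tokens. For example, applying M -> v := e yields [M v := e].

S
M
when c do M otherwise M
when c do when c do M otherwise M otherwise M
when c do when c do v := e otherwise M otherwise M
when c do when c do v := e otherwise v := e otherwise M
when c do when c do v := e otherwise v := e otherwise v := e

[S [M when c do [M when c do [M v := e] otherwise [M v := e]] otherwise [M v := e]]]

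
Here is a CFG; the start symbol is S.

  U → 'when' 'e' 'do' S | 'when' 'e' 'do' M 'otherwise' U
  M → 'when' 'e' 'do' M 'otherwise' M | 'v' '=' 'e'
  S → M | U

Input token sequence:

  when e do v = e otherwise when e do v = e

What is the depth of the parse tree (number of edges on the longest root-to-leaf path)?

[S [U when e do [M v = e] otherwise [U when e do [S [M v = e]]]]]

5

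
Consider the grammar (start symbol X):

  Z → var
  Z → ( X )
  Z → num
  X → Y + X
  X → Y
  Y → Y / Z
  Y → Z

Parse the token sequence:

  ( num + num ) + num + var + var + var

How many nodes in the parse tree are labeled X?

[X [Y [Z ( [X [Y [Z num]] + [X [Y [Z num]]]] )]] + [X [Y [Z num]] + [X [Y [Z var]] + [X [Y [Z var]] + [X [Y [Z var]]]]]]]

7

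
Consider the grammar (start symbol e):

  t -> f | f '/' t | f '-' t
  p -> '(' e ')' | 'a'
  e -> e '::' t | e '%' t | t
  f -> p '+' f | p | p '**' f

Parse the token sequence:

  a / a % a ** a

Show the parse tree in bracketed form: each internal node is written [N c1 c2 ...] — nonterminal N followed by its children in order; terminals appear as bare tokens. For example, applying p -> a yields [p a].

[e [e [t [f [p a]] / [t [f [p a]]]]] % [t [f [p a] ** [f [p a]]]]]

e
e % t
t % t
f / t % t
p / t % t
a / t % t
a / f % t
a / p % t
a / a % t
a / a % f
a / a % p ** f
a / a % a ** f
a / a % a ** p
a / a % a ** a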